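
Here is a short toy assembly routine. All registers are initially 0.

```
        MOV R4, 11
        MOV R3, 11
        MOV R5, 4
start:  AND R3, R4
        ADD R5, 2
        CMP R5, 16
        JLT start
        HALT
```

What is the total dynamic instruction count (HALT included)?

after MOV R4, 11: R4=11
after MOV R3, 11: R3=11
after MOV R5, 4: R5=4
after AND R3, R4: R3=11&11=11
after ADD R5, 2: R5=4+2=6
CMP R5, 16  (cmp 6,16)
JLT start: taken
after AND R3, R4: R3=11&11=11
after ADD R5, 2: R5=6+2=8
CMP R5, 16  (cmp 8,16)
JLT start: taken
after AND R3, R4: R3=11&11=11
after ADD R5, 2: R5=8+2=10
CMP R5, 16  (cmp 10,16)
JLT start: taken
after AND R3, R4: R3=11&11=11
after ADD R5, 2: R5=10+2=12
CMP R5, 16  (cmp 12,16)
JLT start: taken
after AND R3, R4: R3=11&11=11
after ADD R5, 2: R5=12+2=14
CMP R5, 16  (cmp 14,16)
JLT start: taken
after AND R3, R4: R3=11&11=11
after ADD R5, 2: R5=14+2=16
CMP R5, 16  (cmp 16,16)
JLT start: not taken
halt.
Total executed instructions: 28.

28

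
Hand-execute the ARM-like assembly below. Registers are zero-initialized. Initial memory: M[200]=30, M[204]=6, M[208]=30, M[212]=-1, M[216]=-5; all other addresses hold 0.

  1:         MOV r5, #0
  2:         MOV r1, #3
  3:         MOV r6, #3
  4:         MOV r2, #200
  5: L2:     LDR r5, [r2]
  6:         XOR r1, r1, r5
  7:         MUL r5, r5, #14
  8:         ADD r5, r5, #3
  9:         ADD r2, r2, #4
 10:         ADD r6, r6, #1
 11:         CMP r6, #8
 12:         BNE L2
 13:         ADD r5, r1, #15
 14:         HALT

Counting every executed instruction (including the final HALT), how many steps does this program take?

MOV r5, #0 → r5=0
MOV r1, #3 → r1=3
MOV r6, #3 → r6=3
MOV r2, #200 → r2=200
LDR r5, [r2] → r5=M[200]=30
XOR r1, r1, r5 → r1=3^30=29
MUL r5, r5, #14 → r5=30*14=420
ADD r5, r5, #3 → r5=420+3=423
ADD r2, r2, #4 → r2=200+4=204
ADD r6, r6, #1 → r6=3+1=4
CMP r6, #8  (cmp 4,8)
BNE L2: taken
LDR r5, [r2] → r5=M[204]=6
XOR r1, r1, r5 → r1=29^6=27
MUL r5, r5, #14 → r5=6*14=84
ADD r5, r5, #3 → r5=84+3=87
ADD r2, r2, #4 → r2=204+4=208
ADD r6, r6, #1 → r6=4+1=5
CMP r6, #8  (cmp 5,8)
BNE L2: taken
LDR r5, [r2] → r5=M[208]=30
XOR r1, r1, r5 → r1=27^30=5
MUL r5, r5, #14 → r5=30*14=420
ADD r5, r5, #3 → r5=420+3=423
ADD r2, r2, #4 → r2=208+4=212
ADD r6, r6, #1 → r6=5+1=6
CMP r6, #8  (cmp 6,8)
BNE L2: taken
LDR r5, [r2] → r5=M[212]=-1
XOR r1, r1, r5 → r1=5^(-1)=-6
MUL r5, r5, #14 → r5=(-1)*14=-14
ADD r5, r5, #3 → r5=(-14)+3=-11
ADD r2, r2, #4 → r2=212+4=216
ADD r6, r6, #1 → r6=6+1=7
CMP r6, #8  (cmp 7,8)
BNE L2: taken
LDR r5, [r2] → r5=M[216]=-5
XOR r1, r1, r5 → r1=(-6)^(-5)=1
MUL r5, r5, #14 → r5=(-5)*14=-70
ADD r5, r5, #3 → r5=(-70)+3=-67
ADD r2, r2, #4 → r2=216+4=220
ADD r6, r6, #1 → r6=7+1=8
CMP r6, #8  (cmp 8,8)
BNE L2: not taken
ADD r5, r1, #15 → r5=1+15=16
halt.
Total executed instructions: 46.

46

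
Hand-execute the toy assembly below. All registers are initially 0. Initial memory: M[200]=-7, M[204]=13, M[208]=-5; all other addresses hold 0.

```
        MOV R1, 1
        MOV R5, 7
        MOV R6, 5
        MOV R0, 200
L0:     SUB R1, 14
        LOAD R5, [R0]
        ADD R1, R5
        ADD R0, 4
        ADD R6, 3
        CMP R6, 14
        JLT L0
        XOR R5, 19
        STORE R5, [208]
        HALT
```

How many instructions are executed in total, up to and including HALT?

28

after MOV R1, 1: R1=1
after MOV R5, 7: R5=7
after MOV R6, 5: R6=5
after MOV R0, 200: R0=200
after SUB R1, 14: R1=1-14=-13
after LOAD R5, [R0]: R5=M[200]=-7
after ADD R1, R5: R1=(-13)+(-7)=-20
after ADD R0, 4: R0=200+4=204
after ADD R6, 3: R6=5+3=8
CMP R6, 14  (cmp 8,14)
JLT L0: taken
after SUB R1, 14: R1=(-20)-14=-34
after LOAD R5, [R0]: R5=M[204]=13
after ADD R1, R5: R1=(-34)+13=-21
after ADD R0, 4: R0=204+4=208
after ADD R6, 3: R6=8+3=11
CMP R6, 14  (cmp 11,14)
JLT L0: taken
after SUB R1, 14: R1=(-21)-14=-35
after LOAD R5, [R0]: R5=M[208]=-5
after ADD R1, R5: R1=(-35)+(-5)=-40
after ADD R0, 4: R0=208+4=212
after ADD R6, 3: R6=11+3=14
CMP R6, 14  (cmp 14,14)
JLT L0: not taken
after XOR R5, 19: R5=(-5)^19=-24
STORE R5, [208] → M[208]=-24
halt.
Total executed instructions: 28.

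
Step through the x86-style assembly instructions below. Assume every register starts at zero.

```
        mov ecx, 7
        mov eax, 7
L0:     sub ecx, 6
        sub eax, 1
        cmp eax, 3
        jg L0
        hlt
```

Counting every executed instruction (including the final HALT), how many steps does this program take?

mov ecx, 7 → ecx=7
mov eax, 7 → eax=7
sub ecx, 6 → ecx=7-6=1
sub eax, 1 → eax=7-1=6
cmp eax, 3  (cmp 6,3)
jg L0: taken
sub ecx, 6 → ecx=1-6=-5
sub eax, 1 → eax=6-1=5
cmp eax, 3  (cmp 5,3)
jg L0: taken
sub ecx, 6 → ecx=(-5)-6=-11
sub eax, 1 → eax=5-1=4
cmp eax, 3  (cmp 4,3)
jg L0: taken
sub ecx, 6 → ecx=(-11)-6=-17
sub eax, 1 → eax=4-1=3
cmp eax, 3  (cmp 3,3)
jg L0: not taken
halt.
Total executed instructions: 19.

19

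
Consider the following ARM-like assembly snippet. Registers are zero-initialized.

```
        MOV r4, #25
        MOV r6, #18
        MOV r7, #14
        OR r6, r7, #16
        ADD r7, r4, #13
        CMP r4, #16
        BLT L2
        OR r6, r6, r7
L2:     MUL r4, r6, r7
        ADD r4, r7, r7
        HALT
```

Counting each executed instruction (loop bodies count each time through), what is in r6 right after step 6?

r4=25
r6=18
r7=14
r6=14|16=30
r7=25+13=38
CMP r4, #16  (cmp 25,16)
After step 6: r6 = 30.

30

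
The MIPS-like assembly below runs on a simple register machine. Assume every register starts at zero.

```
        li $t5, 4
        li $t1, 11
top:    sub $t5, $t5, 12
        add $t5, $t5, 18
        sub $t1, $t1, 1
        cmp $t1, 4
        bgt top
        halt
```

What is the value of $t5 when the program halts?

after li $t5, 4: $t5=4
after li $t1, 11: $t1=11
after sub $t5, $t5, 12: $t5=4-12=-8
after add $t5, $t5, 18: $t5=(-8)+18=10
after sub $t1, $t1, 1: $t1=11-1=10
cmp $t1, 4  (cmp 10,4)
bgt top: taken
after sub $t5, $t5, 12: $t5=10-12=-2
after add $t5, $t5, 18: $t5=(-2)+18=16
after sub $t1, $t1, 1: $t1=10-1=9
cmp $t1, 4  (cmp 9,4)
bgt top: taken
after sub $t5, $t5, 12: $t5=16-12=4
after add $t5, $t5, 18: $t5=4+18=22
after sub $t1, $t1, 1: $t1=9-1=8
cmp $t1, 4  (cmp 8,4)
bgt top: taken
after sub $t5, $t5, 12: $t5=22-12=10
after add $t5, $t5, 18: $t5=10+18=28
after sub $t1, $t1, 1: $t1=8-1=7
cmp $t1, 4  (cmp 7,4)
bgt top: taken
after sub $t5, $t5, 12: $t5=28-12=16
after add $t5, $t5, 18: $t5=16+18=34
after sub $t1, $t1, 1: $t1=7-1=6
cmp $t1, 4  (cmp 6,4)
bgt top: taken
after sub $t5, $t5, 12: $t5=34-12=22
after add $t5, $t5, 18: $t5=22+18=40
after sub $t1, $t1, 1: $t1=6-1=5
cmp $t1, 4  (cmp 5,4)
bgt top: taken
after sub $t5, $t5, 12: $t5=40-12=28
after add $t5, $t5, 18: $t5=28+18=46
after sub $t1, $t1, 1: $t1=5-1=4
cmp $t1, 4  (cmp 4,4)
bgt top: not taken
halt.

46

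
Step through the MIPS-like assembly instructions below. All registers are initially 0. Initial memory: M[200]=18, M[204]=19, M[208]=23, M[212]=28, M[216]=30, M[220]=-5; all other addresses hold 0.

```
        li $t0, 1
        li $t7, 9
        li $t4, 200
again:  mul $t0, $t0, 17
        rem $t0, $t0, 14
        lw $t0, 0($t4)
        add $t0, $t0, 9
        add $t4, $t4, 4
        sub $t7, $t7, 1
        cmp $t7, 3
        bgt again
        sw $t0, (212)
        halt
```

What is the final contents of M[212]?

4

$t0=1
$t7=9
$t4=200
$t0=1*17=17
$t0=17%14=3
$t0=M[200]=18
$t0=18+9=27
$t4=200+4=204
$t7=9-1=8
cmp $t7, 3  (cmp 8,3)
bgt again: taken
$t0=27*17=459
$t0=459%14=11
$t0=M[204]=19
$t0=19+9=28
$t4=204+4=208
$t7=8-1=7
cmp $t7, 3  (cmp 7,3)
bgt again: taken
$t0=28*17=476
$t0=476%14=0
$t0=M[208]=23
$t0=23+9=32
$t4=208+4=212
$t7=7-1=6
cmp $t7, 3  (cmp 6,3)
bgt again: taken
$t0=32*17=544
$t0=544%14=12
$t0=M[212]=28
$t0=28+9=37
$t4=212+4=216
$t7=6-1=5
cmp $t7, 3  (cmp 5,3)
bgt again: taken
$t0=37*17=629
$t0=629%14=13
$t0=M[216]=30
$t0=30+9=39
$t4=216+4=220
$t7=5-1=4
cmp $t7, 3  (cmp 4,3)
bgt again: taken
$t0=39*17=663
$t0=663%14=5
$t0=M[220]=-5
$t0=(-5)+9=4
$t4=220+4=224
$t7=4-1=3
cmp $t7, 3  (cmp 3,3)
bgt again: not taken
sw $t0, (212) → M[212]=4
halt.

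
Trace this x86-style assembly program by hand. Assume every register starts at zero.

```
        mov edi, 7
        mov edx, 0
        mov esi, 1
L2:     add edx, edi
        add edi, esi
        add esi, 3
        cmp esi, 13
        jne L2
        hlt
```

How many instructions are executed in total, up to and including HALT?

edi=7
edx=0
esi=1
edx=0+7=7
edi=7+1=8
esi=1+3=4
cmp esi, 13  (cmp 4,13)
jne L2: taken
edx=7+8=15
edi=8+4=12
esi=4+3=7
cmp esi, 13  (cmp 7,13)
jne L2: taken
edx=15+12=27
edi=12+7=19
esi=7+3=10
cmp esi, 13  (cmp 10,13)
jne L2: taken
edx=27+19=46
edi=19+10=29
esi=10+3=13
cmp esi, 13  (cmp 13,13)
jne L2: not taken
halt.
Total executed instructions: 24.

24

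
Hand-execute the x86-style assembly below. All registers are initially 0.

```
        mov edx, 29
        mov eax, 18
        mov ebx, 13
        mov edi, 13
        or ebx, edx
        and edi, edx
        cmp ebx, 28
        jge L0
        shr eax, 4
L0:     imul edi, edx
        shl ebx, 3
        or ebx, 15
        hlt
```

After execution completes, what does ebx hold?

edx=29
eax=18
ebx=13
edi=13
ebx=13|29=29
edi=13&29=13
cmp ebx, 28  (cmp 29,28)
jge L0: taken
edi=13*29=377
ebx=29<<3=232
ebx=232|15=239
halt.

239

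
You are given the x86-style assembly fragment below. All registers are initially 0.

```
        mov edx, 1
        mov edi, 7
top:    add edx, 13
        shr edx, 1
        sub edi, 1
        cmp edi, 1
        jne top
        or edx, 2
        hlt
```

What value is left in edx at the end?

edx=1
edi=7
edx=1+13=14
edx=14>>1=7
edi=7-1=6
cmp edi, 1  (cmp 6,1)
jne top: taken
edx=7+13=20
edx=20>>1=10
edi=6-1=5
cmp edi, 1  (cmp 5,1)
jne top: taken
edx=10+13=23
edx=23>>1=11
edi=5-1=4
cmp edi, 1  (cmp 4,1)
jne top: taken
edx=11+13=24
edx=24>>1=12
edi=4-1=3
cmp edi, 1  (cmp 3,1)
jne top: taken
edx=12+13=25
edx=25>>1=12
edi=3-1=2
cmp edi, 1  (cmp 2,1)
jne top: taken
edx=12+13=25
edx=25>>1=12
edi=2-1=1
cmp edi, 1  (cmp 1,1)
jne top: not taken
edx=12|2=14
halt.

14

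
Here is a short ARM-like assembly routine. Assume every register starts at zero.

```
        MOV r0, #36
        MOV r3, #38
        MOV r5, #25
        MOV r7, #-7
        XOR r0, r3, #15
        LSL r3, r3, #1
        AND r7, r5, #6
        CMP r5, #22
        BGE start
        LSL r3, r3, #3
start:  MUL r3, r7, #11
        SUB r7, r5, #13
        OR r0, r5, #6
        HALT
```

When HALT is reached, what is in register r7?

12

r0=36
r3=38
r5=25
r7=-7
r0=38^15=41
r3=38<<1=76
r7=25&6=0
CMP r5, #22  (cmp 25,22)
BGE start: taken
r3=0*11=0
r7=25-13=12
r0=25|6=31
halt.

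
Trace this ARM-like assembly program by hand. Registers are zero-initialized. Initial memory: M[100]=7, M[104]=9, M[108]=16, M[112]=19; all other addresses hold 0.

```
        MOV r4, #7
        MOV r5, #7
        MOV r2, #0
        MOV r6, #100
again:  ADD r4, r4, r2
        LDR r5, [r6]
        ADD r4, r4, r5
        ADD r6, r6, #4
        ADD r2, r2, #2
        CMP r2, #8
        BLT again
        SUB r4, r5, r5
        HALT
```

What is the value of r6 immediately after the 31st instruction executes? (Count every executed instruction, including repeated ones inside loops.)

116

r4=7
r5=7
r2=0
r6=100
r4=7+0=7
r5=M[100]=7
r4=7+7=14
r6=100+4=104
r2=0+2=2
CMP r2, #8  (cmp 2,8)
BLT again: taken
r4=14+2=16
r5=M[104]=9
r4=16+9=25
r6=104+4=108
r2=2+2=4
CMP r2, #8  (cmp 4,8)
BLT again: taken
r4=25+4=29
r5=M[108]=16
r4=29+16=45
r6=108+4=112
r2=4+2=6
CMP r2, #8  (cmp 6,8)
BLT again: taken
r4=45+6=51
r5=M[112]=19
r4=51+19=70
r6=112+4=116
r2=6+2=8
CMP r2, #8  (cmp 8,8)
After step 31: r6 = 116.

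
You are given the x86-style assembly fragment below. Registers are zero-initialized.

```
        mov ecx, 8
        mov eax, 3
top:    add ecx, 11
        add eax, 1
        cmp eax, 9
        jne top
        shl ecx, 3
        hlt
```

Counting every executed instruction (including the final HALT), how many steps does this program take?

ecx=8
eax=3
ecx=8+11=19
eax=3+1=4
cmp eax, 9  (cmp 4,9)
jne top: taken
ecx=19+11=30
eax=4+1=5
cmp eax, 9  (cmp 5,9)
jne top: taken
ecx=30+11=41
eax=5+1=6
cmp eax, 9  (cmp 6,9)
jne top: taken
ecx=41+11=52
eax=6+1=7
cmp eax, 9  (cmp 7,9)
jne top: taken
ecx=52+11=63
eax=7+1=8
cmp eax, 9  (cmp 8,9)
jne top: taken
ecx=63+11=74
eax=8+1=9
cmp eax, 9  (cmp 9,9)
jne top: not taken
ecx=74<<3=592
halt.
Total executed instructions: 28.

28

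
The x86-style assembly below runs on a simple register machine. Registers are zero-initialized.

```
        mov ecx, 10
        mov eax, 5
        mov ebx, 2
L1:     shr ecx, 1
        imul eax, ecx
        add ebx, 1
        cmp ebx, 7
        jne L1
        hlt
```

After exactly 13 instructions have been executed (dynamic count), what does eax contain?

ecx=10
eax=5
ebx=2
ecx=10>>1=5
eax=5*5=25
ebx=2+1=3
cmp ebx, 7  (cmp 3,7)
jne L1: taken
ecx=5>>1=2
eax=25*2=50
ebx=3+1=4
cmp ebx, 7  (cmp 4,7)
jne L1: taken
After step 13: eax = 50.

50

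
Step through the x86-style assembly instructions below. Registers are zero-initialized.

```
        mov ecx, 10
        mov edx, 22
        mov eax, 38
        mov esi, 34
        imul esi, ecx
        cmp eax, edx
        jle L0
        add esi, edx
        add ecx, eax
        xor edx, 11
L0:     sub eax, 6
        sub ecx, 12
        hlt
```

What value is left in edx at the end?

mov ecx, 10 → ecx=10
mov edx, 22 → edx=22
mov eax, 38 → eax=38
mov esi, 34 → esi=34
imul esi, ecx → esi=34*10=340
cmp eax, edx  (cmp 38,22)
jle L0: not taken
add esi, edx → esi=340+22=362
add ecx, eax → ecx=10+38=48
xor edx, 11 → edx=22^11=29
sub eax, 6 → eax=38-6=32
sub ecx, 12 → ecx=48-12=36
halt.

29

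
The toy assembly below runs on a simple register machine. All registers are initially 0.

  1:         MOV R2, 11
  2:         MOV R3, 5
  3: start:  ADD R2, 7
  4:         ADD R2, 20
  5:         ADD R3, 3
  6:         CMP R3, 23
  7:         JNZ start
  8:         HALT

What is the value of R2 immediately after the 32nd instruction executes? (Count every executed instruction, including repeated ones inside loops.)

173

MOV R2, 11 → R2=11
MOV R3, 5 → R3=5
ADD R2, 7 → R2=11+7=18
ADD R2, 20 → R2=18+20=38
ADD R3, 3 → R3=5+3=8
CMP R3, 23  (cmp 8,23)
JNZ start: taken
ADD R2, 7 → R2=38+7=45
ADD R2, 20 → R2=45+20=65
ADD R3, 3 → R3=8+3=11
CMP R3, 23  (cmp 11,23)
JNZ start: taken
ADD R2, 7 → R2=65+7=72
ADD R2, 20 → R2=72+20=92
ADD R3, 3 → R3=11+3=14
CMP R3, 23  (cmp 14,23)
JNZ start: taken
ADD R2, 7 → R2=92+7=99
ADD R2, 20 → R2=99+20=119
ADD R3, 3 → R3=14+3=17
CMP R3, 23  (cmp 17,23)
JNZ start: taken
ADD R2, 7 → R2=119+7=126
ADD R2, 20 → R2=126+20=146
ADD R3, 3 → R3=17+3=20
CMP R3, 23  (cmp 20,23)
JNZ start: taken
ADD R2, 7 → R2=146+7=153
ADD R2, 20 → R2=153+20=173
ADD R3, 3 → R3=20+3=23
CMP R3, 23  (cmp 23,23)
JNZ start: not taken
After step 32: R2 = 173.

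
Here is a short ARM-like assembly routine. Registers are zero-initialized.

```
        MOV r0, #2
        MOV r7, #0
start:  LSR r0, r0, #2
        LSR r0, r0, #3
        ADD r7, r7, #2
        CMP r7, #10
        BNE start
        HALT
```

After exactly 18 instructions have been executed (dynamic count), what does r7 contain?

MOV r0, #2 → r0=2
MOV r7, #0 → r7=0
LSR r0, r0, #2 → r0=2>>2=0
LSR r0, r0, #3 → r0=0>>3=0
ADD r7, r7, #2 → r7=0+2=2
CMP r7, #10  (cmp 2,10)
BNE start: taken
LSR r0, r0, #2 → r0=0>>2=0
LSR r0, r0, #3 → r0=0>>3=0
ADD r7, r7, #2 → r7=2+2=4
CMP r7, #10  (cmp 4,10)
BNE start: taken
LSR r0, r0, #2 → r0=0>>2=0
LSR r0, r0, #3 → r0=0>>3=0
ADD r7, r7, #2 → r7=4+2=6
CMP r7, #10  (cmp 6,10)
BNE start: taken
LSR r0, r0, #2 → r0=0>>2=0
After step 18: r7 = 6.

6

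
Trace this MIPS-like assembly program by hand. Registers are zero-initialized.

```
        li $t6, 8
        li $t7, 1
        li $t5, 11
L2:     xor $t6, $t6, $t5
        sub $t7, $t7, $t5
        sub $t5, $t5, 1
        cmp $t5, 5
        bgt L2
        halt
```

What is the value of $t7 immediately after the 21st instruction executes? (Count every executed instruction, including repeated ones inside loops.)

after li $t6, 8: $t6=8
after li $t7, 1: $t7=1
after li $t5, 11: $t5=11
after xor $t6, $t6, $t5: $t6=8^11=3
after sub $t7, $t7, $t5: $t7=1-11=-10
after sub $t5, $t5, 1: $t5=11-1=10
cmp $t5, 5  (cmp 10,5)
bgt L2: taken
after xor $t6, $t6, $t5: $t6=3^10=9
after sub $t7, $t7, $t5: $t7=(-10)-10=-20
after sub $t5, $t5, 1: $t5=10-1=9
cmp $t5, 5  (cmp 9,5)
bgt L2: taken
after xor $t6, $t6, $t5: $t6=9^9=0
after sub $t7, $t7, $t5: $t7=(-20)-9=-29
after sub $t5, $t5, 1: $t5=9-1=8
cmp $t5, 5  (cmp 8,5)
bgt L2: taken
after xor $t6, $t6, $t5: $t6=0^8=8
after sub $t7, $t7, $t5: $t7=(-29)-8=-37
after sub $t5, $t5, 1: $t5=8-1=7
After step 21: $t7 = -37.

-37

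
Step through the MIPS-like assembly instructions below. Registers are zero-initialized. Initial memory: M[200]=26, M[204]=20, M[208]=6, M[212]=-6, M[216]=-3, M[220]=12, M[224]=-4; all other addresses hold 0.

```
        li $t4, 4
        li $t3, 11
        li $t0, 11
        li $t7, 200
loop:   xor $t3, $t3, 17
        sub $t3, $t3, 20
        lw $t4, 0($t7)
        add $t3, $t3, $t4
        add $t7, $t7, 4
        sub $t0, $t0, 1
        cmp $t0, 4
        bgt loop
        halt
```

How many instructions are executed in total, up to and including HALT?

li $t4, 4 → $t4=4
li $t3, 11 → $t3=11
li $t0, 11 → $t0=11
li $t7, 200 → $t7=200
xor $t3, $t3, 17 → $t3=11^17=26
sub $t3, $t3, 20 → $t3=26-20=6
lw $t4, 0($t7) → $t4=M[200]=26
add $t3, $t3, $t4 → $t3=6+26=32
add $t7, $t7, 4 → $t7=200+4=204
sub $t0, $t0, 1 → $t0=11-1=10
cmp $t0, 4  (cmp 10,4)
bgt loop: taken
xor $t3, $t3, 17 → $t3=32^17=49
sub $t3, $t3, 20 → $t3=49-20=29
lw $t4, 0($t7) → $t4=M[204]=20
add $t3, $t3, $t4 → $t3=29+20=49
add $t7, $t7, 4 → $t7=204+4=208
sub $t0, $t0, 1 → $t0=10-1=9
cmp $t0, 4  (cmp 9,4)
bgt loop: taken
xor $t3, $t3, 17 → $t3=49^17=32
sub $t3, $t3, 20 → $t3=32-20=12
lw $t4, 0($t7) → $t4=M[208]=6
add $t3, $t3, $t4 → $t3=12+6=18
add $t7, $t7, 4 → $t7=208+4=212
sub $t0, $t0, 1 → $t0=9-1=8
cmp $t0, 4  (cmp 8,4)
bgt loop: taken
xor $t3, $t3, 17 → $t3=18^17=3
sub $t3, $t3, 20 → $t3=3-20=-17
lw $t4, 0($t7) → $t4=M[212]=-6
add $t3, $t3, $t4 → $t3=(-17)+(-6)=-23
add $t7, $t7, 4 → $t7=212+4=216
sub $t0, $t0, 1 → $t0=8-1=7
cmp $t0, 4  (cmp 7,4)
bgt loop: taken
xor $t3, $t3, 17 → $t3=(-23)^17=-8
sub $t3, $t3, 20 → $t3=(-8)-20=-28
lw $t4, 0($t7) → $t4=M[216]=-3
add $t3, $t3, $t4 → $t3=(-28)+(-3)=-31
add $t7, $t7, 4 → $t7=216+4=220
sub $t0, $t0, 1 → $t0=7-1=6
cmp $t0, 4  (cmp 6,4)
bgt loop: taken
xor $t3, $t3, 17 → $t3=(-31)^17=-16
sub $t3, $t3, 20 → $t3=(-16)-20=-36
lw $t4, 0($t7) → $t4=M[220]=12
add $t3, $t3, $t4 → $t3=(-36)+12=-24
add $t7, $t7, 4 → $t7=220+4=224
sub $t0, $t0, 1 → $t0=6-1=5
cmp $t0, 4  (cmp 5,4)
bgt loop: taken
xor $t3, $t3, 17 → $t3=(-24)^17=-7
sub $t3, $t3, 20 → $t3=(-7)-20=-27
lw $t4, 0($t7) → $t4=M[224]=-4
add $t3, $t3, $t4 → $t3=(-27)+(-4)=-31
add $t7, $t7, 4 → $t7=224+4=228
sub $t0, $t0, 1 → $t0=5-1=4
cmp $t0, 4  (cmp 4,4)
bgt loop: not taken
halt.
Total executed instructions: 61.

61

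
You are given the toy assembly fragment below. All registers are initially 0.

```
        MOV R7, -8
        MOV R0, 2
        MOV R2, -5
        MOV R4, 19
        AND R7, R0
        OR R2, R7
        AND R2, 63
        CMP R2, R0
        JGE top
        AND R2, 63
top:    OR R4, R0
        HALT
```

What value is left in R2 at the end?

R7=-8
R0=2
R2=-5
R4=19
R7=(-8)&2=0
R2=(-5)|0=-5
R2=(-5)&63=59
CMP R2, R0  (cmp 59,2)
JGE top: taken
R4=19|2=19
halt.

59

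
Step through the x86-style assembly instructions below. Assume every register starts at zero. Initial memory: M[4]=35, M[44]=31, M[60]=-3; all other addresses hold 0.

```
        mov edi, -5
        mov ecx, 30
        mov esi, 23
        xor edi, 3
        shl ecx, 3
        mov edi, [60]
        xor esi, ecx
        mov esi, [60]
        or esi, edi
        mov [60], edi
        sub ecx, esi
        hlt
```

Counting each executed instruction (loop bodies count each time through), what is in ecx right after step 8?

240

edi=-5
ecx=30
esi=23
edi=(-5)^3=-8
ecx=30<<3=240
edi=M[60]=-3
esi=23^240=231
esi=M[60]=-3
After step 8: ecx = 240.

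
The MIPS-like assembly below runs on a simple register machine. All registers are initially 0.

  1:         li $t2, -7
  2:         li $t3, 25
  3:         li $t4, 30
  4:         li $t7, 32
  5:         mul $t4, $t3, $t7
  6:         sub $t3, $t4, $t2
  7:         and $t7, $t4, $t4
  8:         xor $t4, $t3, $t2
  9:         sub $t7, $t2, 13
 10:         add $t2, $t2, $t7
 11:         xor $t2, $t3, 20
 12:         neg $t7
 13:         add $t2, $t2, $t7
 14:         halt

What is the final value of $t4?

$t2=-7
$t3=25
$t4=30
$t7=32
$t4=25*32=800
$t3=800-(-7)=807
$t7=800&800=800
$t4=807^(-7)=-802
$t7=(-7)-13=-20
$t2=(-7)+(-20)=-27
$t2=807^20=819
$t7=-(-20)=20
$t2=819+20=839
halt.

-802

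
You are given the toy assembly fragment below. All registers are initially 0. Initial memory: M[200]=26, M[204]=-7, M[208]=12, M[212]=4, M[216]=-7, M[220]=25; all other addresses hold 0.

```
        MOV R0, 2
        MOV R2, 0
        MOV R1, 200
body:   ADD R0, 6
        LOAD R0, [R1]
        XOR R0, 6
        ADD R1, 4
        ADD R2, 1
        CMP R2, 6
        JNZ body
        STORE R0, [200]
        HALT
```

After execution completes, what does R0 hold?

31

MOV R0, 2 → R0=2
MOV R2, 0 → R2=0
MOV R1, 200 → R1=200
ADD R0, 6 → R0=2+6=8
LOAD R0, [R1] → R0=M[200]=26
XOR R0, 6 → R0=26^6=28
ADD R1, 4 → R1=200+4=204
ADD R2, 1 → R2=0+1=1
CMP R2, 6  (cmp 1,6)
JNZ body: taken
ADD R0, 6 → R0=28+6=34
LOAD R0, [R1] → R0=M[204]=-7
XOR R0, 6 → R0=(-7)^6=-1
ADD R1, 4 → R1=204+4=208
ADD R2, 1 → R2=1+1=2
CMP R2, 6  (cmp 2,6)
JNZ body: taken
ADD R0, 6 → R0=(-1)+6=5
LOAD R0, [R1] → R0=M[208]=12
XOR R0, 6 → R0=12^6=10
ADD R1, 4 → R1=208+4=212
ADD R2, 1 → R2=2+1=3
CMP R2, 6  (cmp 3,6)
JNZ body: taken
ADD R0, 6 → R0=10+6=16
LOAD R0, [R1] → R0=M[212]=4
XOR R0, 6 → R0=4^6=2
ADD R1, 4 → R1=212+4=216
ADD R2, 1 → R2=3+1=4
CMP R2, 6  (cmp 4,6)
JNZ body: taken
ADD R0, 6 → R0=2+6=8
LOAD R0, [R1] → R0=M[216]=-7
XOR R0, 6 → R0=(-7)^6=-1
ADD R1, 4 → R1=216+4=220
ADD R2, 1 → R2=4+1=5
CMP R2, 6  (cmp 5,6)
JNZ body: taken
ADD R0, 6 → R0=(-1)+6=5
LOAD R0, [R1] → R0=M[220]=25
XOR R0, 6 → R0=25^6=31
ADD R1, 4 → R1=220+4=224
ADD R2, 1 → R2=5+1=6
CMP R2, 6  (cmp 6,6)
JNZ body: not taken
STORE R0, [200] → M[200]=31
halt.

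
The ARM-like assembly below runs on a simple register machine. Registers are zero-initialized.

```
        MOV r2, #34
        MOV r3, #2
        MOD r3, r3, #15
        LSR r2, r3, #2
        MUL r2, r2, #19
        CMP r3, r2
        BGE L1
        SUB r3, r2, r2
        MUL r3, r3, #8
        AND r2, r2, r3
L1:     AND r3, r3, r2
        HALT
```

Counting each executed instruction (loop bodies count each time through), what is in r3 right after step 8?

MOV r2, #34 → r2=34
MOV r3, #2 → r3=2
MOD r3, r3, #15 → r3=2%15=2
LSR r2, r3, #2 → r2=2>>2=0
MUL r2, r2, #19 → r2=0*19=0
CMP r3, r2  (cmp 2,0)
BGE L1: taken
AND r3, r3, r2 → r3=2&0=0
After step 8: r3 = 0.

0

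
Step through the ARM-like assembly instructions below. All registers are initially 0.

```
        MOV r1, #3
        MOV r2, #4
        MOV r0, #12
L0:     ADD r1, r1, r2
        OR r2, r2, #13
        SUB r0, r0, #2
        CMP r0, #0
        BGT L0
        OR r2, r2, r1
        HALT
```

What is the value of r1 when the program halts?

72

after MOV r1, #3: r1=3
after MOV r2, #4: r2=4
after MOV r0, #12: r0=12
after ADD r1, r1, r2: r1=3+4=7
after OR r2, r2, #13: r2=4|13=13
after SUB r0, r0, #2: r0=12-2=10
CMP r0, #0  (cmp 10,0)
BGT L0: taken
after ADD r1, r1, r2: r1=7+13=20
after OR r2, r2, #13: r2=13|13=13
after SUB r0, r0, #2: r0=10-2=8
CMP r0, #0  (cmp 8,0)
BGT L0: taken
after ADD r1, r1, r2: r1=20+13=33
after OR r2, r2, #13: r2=13|13=13
after SUB r0, r0, #2: r0=8-2=6
CMP r0, #0  (cmp 6,0)
BGT L0: taken
after ADD r1, r1, r2: r1=33+13=46
after OR r2, r2, #13: r2=13|13=13
after SUB r0, r0, #2: r0=6-2=4
CMP r0, #0  (cmp 4,0)
BGT L0: taken
after ADD r1, r1, r2: r1=46+13=59
after OR r2, r2, #13: r2=13|13=13
after SUB r0, r0, #2: r0=4-2=2
CMP r0, #0  (cmp 2,0)
BGT L0: taken
after ADD r1, r1, r2: r1=59+13=72
after OR r2, r2, #13: r2=13|13=13
after SUB r0, r0, #2: r0=2-2=0
CMP r0, #0  (cmp 0,0)
BGT L0: not taken
after OR r2, r2, r1: r2=13|72=77
halt.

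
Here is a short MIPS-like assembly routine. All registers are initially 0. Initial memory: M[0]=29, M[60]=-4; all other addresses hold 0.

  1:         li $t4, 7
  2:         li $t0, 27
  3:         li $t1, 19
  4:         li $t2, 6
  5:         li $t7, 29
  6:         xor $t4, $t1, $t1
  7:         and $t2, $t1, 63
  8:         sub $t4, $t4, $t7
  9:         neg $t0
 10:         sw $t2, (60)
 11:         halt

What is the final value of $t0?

-27

li $t4, 7 → $t4=7
li $t0, 27 → $t0=27
li $t1, 19 → $t1=19
li $t2, 6 → $t2=6
li $t7, 29 → $t7=29
xor $t4, $t1, $t1 → $t4=19^19=0
and $t2, $t1, 63 → $t2=19&63=19
sub $t4, $t4, $t7 → $t4=0-29=-29
neg $t0 → $t0=-(27)=-27
sw $t2, (60) → M[60]=19
halt.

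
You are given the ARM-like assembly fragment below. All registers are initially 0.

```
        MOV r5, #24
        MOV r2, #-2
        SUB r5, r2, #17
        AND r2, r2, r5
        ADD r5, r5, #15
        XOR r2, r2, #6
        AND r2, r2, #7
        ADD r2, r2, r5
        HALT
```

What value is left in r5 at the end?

-4

r5=24
r2=-2
r5=(-2)-17=-19
r2=(-2)&(-19)=-20
r5=(-19)+15=-4
r2=(-20)^6=-22
r2=(-22)&7=2
r2=2+(-4)=-2
halt.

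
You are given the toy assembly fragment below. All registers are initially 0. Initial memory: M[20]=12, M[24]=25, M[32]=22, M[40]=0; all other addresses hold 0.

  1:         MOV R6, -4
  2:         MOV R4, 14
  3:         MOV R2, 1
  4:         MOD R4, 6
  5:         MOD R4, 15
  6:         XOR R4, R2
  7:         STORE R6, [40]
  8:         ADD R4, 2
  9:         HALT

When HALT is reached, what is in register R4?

after MOV R6, -4: R6=-4
after MOV R4, 14: R4=14
after MOV R2, 1: R2=1
after MOD R4, 6: R4=14%6=2
after MOD R4, 15: R4=2%15=2
after XOR R4, R2: R4=2^1=3
STORE R6, [40] → M[40]=-4
after ADD R4, 2: R4=3+2=5
halt.

5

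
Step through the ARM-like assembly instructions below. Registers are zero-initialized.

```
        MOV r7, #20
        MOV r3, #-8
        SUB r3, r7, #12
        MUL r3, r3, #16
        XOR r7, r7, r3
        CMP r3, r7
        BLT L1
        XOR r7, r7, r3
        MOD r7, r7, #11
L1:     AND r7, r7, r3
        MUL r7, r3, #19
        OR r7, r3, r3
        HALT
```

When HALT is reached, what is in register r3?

r7=20
r3=-8
r3=20-12=8
r3=8*16=128
r7=20^128=148
CMP r3, r7  (cmp 128,148)
BLT L1: taken
r7=148&128=128
r7=128*19=2432
r7=128|128=128
halt.

128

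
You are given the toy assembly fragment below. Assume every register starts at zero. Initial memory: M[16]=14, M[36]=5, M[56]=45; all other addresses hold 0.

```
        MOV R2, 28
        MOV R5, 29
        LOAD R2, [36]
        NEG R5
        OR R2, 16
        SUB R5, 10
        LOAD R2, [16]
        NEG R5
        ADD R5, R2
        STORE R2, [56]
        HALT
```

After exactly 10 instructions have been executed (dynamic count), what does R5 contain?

MOV R2, 28 → R2=28
MOV R5, 29 → R5=29
LOAD R2, [36] → R2=M[36]=5
NEG R5 → R5=-(29)=-29
OR R2, 16 → R2=5|16=21
SUB R5, 10 → R5=(-29)-10=-39
LOAD R2, [16] → R2=M[16]=14
NEG R5 → R5=-(-39)=39
ADD R5, R2 → R5=39+14=53
STORE R2, [56] → M[56]=14
After step 10: R5 = 53.

53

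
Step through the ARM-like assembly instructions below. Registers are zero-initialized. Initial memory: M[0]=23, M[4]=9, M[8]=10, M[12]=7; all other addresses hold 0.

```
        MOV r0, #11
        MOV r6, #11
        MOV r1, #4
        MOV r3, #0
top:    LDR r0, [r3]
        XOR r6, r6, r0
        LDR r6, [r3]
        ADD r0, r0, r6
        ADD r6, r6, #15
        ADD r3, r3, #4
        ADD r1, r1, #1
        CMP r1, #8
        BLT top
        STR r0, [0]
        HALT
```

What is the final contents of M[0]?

14

MOV r0, #11 → r0=11
MOV r6, #11 → r6=11
MOV r1, #4 → r1=4
MOV r3, #0 → r3=0
LDR r0, [r3] → r0=M[0]=23
XOR r6, r6, r0 → r6=11^23=28
LDR r6, [r3] → r6=M[0]=23
ADD r0, r0, r6 → r0=23+23=46
ADD r6, r6, #15 → r6=23+15=38
ADD r3, r3, #4 → r3=0+4=4
ADD r1, r1, #1 → r1=4+1=5
CMP r1, #8  (cmp 5,8)
BLT top: taken
LDR r0, [r3] → r0=M[4]=9
XOR r6, r6, r0 → r6=38^9=47
LDR r6, [r3] → r6=M[4]=9
ADD r0, r0, r6 → r0=9+9=18
ADD r6, r6, #15 → r6=9+15=24
ADD r3, r3, #4 → r3=4+4=8
ADD r1, r1, #1 → r1=5+1=6
CMP r1, #8  (cmp 6,8)
BLT top: taken
LDR r0, [r3] → r0=M[8]=10
XOR r6, r6, r0 → r6=24^10=18
LDR r6, [r3] → r6=M[8]=10
ADD r0, r0, r6 → r0=10+10=20
ADD r6, r6, #15 → r6=10+15=25
ADD r3, r3, #4 → r3=8+4=12
ADD r1, r1, #1 → r1=6+1=7
CMP r1, #8  (cmp 7,8)
BLT top: taken
LDR r0, [r3] → r0=M[12]=7
XOR r6, r6, r0 → r6=25^7=30
LDR r6, [r3] → r6=M[12]=7
ADD r0, r0, r6 → r0=7+7=14
ADD r6, r6, #15 → r6=7+15=22
ADD r3, r3, #4 → r3=12+4=16
ADD r1, r1, #1 → r1=7+1=8
CMP r1, #8  (cmp 8,8)
BLT top: not taken
STR r0, [0] → M[0]=14
halt.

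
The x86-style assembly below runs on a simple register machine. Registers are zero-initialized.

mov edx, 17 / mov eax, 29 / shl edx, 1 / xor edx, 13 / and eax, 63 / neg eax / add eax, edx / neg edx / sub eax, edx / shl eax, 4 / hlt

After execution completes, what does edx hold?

-47

edx=17
eax=29
edx=17<<1=34
edx=34^13=47
eax=29&63=29
eax=-(29)=-29
eax=(-29)+47=18
edx=-(47)=-47
eax=18-(-47)=65
eax=65<<4=1040
halt.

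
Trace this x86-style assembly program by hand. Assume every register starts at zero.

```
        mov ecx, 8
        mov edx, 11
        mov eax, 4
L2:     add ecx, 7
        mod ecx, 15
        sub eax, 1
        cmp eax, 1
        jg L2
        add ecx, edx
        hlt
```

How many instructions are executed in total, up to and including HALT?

mov ecx, 8 → ecx=8
mov edx, 11 → edx=11
mov eax, 4 → eax=4
add ecx, 7 → ecx=8+7=15
mod ecx, 15 → ecx=15%15=0
sub eax, 1 → eax=4-1=3
cmp eax, 1  (cmp 3,1)
jg L2: taken
add ecx, 7 → ecx=0+7=7
mod ecx, 15 → ecx=7%15=7
sub eax, 1 → eax=3-1=2
cmp eax, 1  (cmp 2,1)
jg L2: taken
add ecx, 7 → ecx=7+7=14
mod ecx, 15 → ecx=14%15=14
sub eax, 1 → eax=2-1=1
cmp eax, 1  (cmp 1,1)
jg L2: not taken
add ecx, edx → ecx=14+11=25
halt.
Total executed instructions: 20.

20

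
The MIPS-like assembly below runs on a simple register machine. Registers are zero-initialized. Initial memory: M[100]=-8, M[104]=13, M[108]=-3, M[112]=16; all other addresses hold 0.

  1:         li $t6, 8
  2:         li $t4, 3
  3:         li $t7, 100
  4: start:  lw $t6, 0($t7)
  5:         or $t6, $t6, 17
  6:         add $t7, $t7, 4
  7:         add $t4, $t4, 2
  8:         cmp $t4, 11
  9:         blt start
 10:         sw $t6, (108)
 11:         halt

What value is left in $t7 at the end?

116

li $t6, 8 → $t6=8
li $t4, 3 → $t4=3
li $t7, 100 → $t7=100
lw $t6, 0($t7) → $t6=M[100]=-8
or $t6, $t6, 17 → $t6=(-8)|17=-7
add $t7, $t7, 4 → $t7=100+4=104
add $t4, $t4, 2 → $t4=3+2=5
cmp $t4, 11  (cmp 5,11)
blt start: taken
lw $t6, 0($t7) → $t6=M[104]=13
or $t6, $t6, 17 → $t6=13|17=29
add $t7, $t7, 4 → $t7=104+4=108
add $t4, $t4, 2 → $t4=5+2=7
cmp $t4, 11  (cmp 7,11)
blt start: taken
lw $t6, 0($t7) → $t6=M[108]=-3
or $t6, $t6, 17 → $t6=(-3)|17=-3
add $t7, $t7, 4 → $t7=108+4=112
add $t4, $t4, 2 → $t4=7+2=9
cmp $t4, 11  (cmp 9,11)
blt start: taken
lw $t6, 0($t7) → $t6=M[112]=16
or $t6, $t6, 17 → $t6=16|17=17
add $t7, $t7, 4 → $t7=112+4=116
add $t4, $t4, 2 → $t4=9+2=11
cmp $t4, 11  (cmp 11,11)
blt start: not taken
sw $t6, (108) → M[108]=17
halt.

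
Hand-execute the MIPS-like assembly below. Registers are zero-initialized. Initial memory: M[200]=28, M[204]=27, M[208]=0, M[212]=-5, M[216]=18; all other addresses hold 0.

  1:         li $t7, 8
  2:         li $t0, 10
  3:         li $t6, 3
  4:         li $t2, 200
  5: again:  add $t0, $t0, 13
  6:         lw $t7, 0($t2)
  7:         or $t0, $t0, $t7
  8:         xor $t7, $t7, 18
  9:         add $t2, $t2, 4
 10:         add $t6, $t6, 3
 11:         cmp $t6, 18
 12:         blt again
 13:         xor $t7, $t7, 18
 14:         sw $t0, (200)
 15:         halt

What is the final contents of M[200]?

li $t7, 8 → $t7=8
li $t0, 10 → $t0=10
li $t6, 3 → $t6=3
li $t2, 200 → $t2=200
add $t0, $t0, 13 → $t0=10+13=23
lw $t7, 0($t2) → $t7=M[200]=28
or $t0, $t0, $t7 → $t0=23|28=31
xor $t7, $t7, 18 → $t7=28^18=14
add $t2, $t2, 4 → $t2=200+4=204
add $t6, $t6, 3 → $t6=3+3=6
cmp $t6, 18  (cmp 6,18)
blt again: taken
add $t0, $t0, 13 → $t0=31+13=44
lw $t7, 0($t2) → $t7=M[204]=27
or $t0, $t0, $t7 → $t0=44|27=63
xor $t7, $t7, 18 → $t7=27^18=9
add $t2, $t2, 4 → $t2=204+4=208
add $t6, $t6, 3 → $t6=6+3=9
cmp $t6, 18  (cmp 9,18)
blt again: taken
add $t0, $t0, 13 → $t0=63+13=76
lw $t7, 0($t2) → $t7=M[208]=0
or $t0, $t0, $t7 → $t0=76|0=76
xor $t7, $t7, 18 → $t7=0^18=18
add $t2, $t2, 4 → $t2=208+4=212
add $t6, $t6, 3 → $t6=9+3=12
cmp $t6, 18  (cmp 12,18)
blt again: taken
add $t0, $t0, 13 → $t0=76+13=89
lw $t7, 0($t2) → $t7=M[212]=-5
or $t0, $t0, $t7 → $t0=89|(-5)=-5
xor $t7, $t7, 18 → $t7=(-5)^18=-23
add $t2, $t2, 4 → $t2=212+4=216
add $t6, $t6, 3 → $t6=12+3=15
cmp $t6, 18  (cmp 15,18)
blt again: taken
add $t0, $t0, 13 → $t0=(-5)+13=8
lw $t7, 0($t2) → $t7=M[216]=18
or $t0, $t0, $t7 → $t0=8|18=26
xor $t7, $t7, 18 → $t7=18^18=0
add $t2, $t2, 4 → $t2=216+4=220
add $t6, $t6, 3 → $t6=15+3=18
cmp $t6, 18  (cmp 18,18)
blt again: not taken
xor $t7, $t7, 18 → $t7=0^18=18
sw $t0, (200) → M[200]=26
halt.

26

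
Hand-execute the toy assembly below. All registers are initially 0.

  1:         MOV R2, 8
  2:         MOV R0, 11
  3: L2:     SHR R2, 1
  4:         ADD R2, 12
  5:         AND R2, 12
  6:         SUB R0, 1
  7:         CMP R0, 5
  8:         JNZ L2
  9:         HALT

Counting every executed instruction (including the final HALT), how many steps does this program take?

39

after MOV R2, 8: R2=8
after MOV R0, 11: R0=11
after SHR R2, 1: R2=8>>1=4
after ADD R2, 12: R2=4+12=16
after AND R2, 12: R2=16&12=0
after SUB R0, 1: R0=11-1=10
CMP R0, 5  (cmp 10,5)
JNZ L2: taken
after SHR R2, 1: R2=0>>1=0
after ADD R2, 12: R2=0+12=12
after AND R2, 12: R2=12&12=12
after SUB R0, 1: R0=10-1=9
CMP R0, 5  (cmp 9,5)
JNZ L2: taken
after SHR R2, 1: R2=12>>1=6
after ADD R2, 12: R2=6+12=18
after AND R2, 12: R2=18&12=0
after SUB R0, 1: R0=9-1=8
CMP R0, 5  (cmp 8,5)
JNZ L2: taken
after SHR R2, 1: R2=0>>1=0
after ADD R2, 12: R2=0+12=12
after AND R2, 12: R2=12&12=12
after SUB R0, 1: R0=8-1=7
CMP R0, 5  (cmp 7,5)
JNZ L2: taken
after SHR R2, 1: R2=12>>1=6
after ADD R2, 12: R2=6+12=18
after AND R2, 12: R2=18&12=0
after SUB R0, 1: R0=7-1=6
CMP R0, 5  (cmp 6,5)
JNZ L2: taken
after SHR R2, 1: R2=0>>1=0
after ADD R2, 12: R2=0+12=12
after AND R2, 12: R2=12&12=12
after SUB R0, 1: R0=6-1=5
CMP R0, 5  (cmp 5,5)
JNZ L2: not taken
halt.
Total executed instructions: 39.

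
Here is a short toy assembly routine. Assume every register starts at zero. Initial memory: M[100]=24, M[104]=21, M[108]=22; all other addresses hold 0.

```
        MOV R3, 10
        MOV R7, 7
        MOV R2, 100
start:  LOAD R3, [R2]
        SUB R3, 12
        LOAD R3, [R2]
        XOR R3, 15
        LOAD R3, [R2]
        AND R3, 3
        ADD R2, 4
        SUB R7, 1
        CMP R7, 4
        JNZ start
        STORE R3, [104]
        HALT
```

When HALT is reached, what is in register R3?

2

R3=10
R7=7
R2=100
R3=M[100]=24
R3=24-12=12
R3=M[100]=24
R3=24^15=23
R3=M[100]=24
R3=24&3=0
R2=100+4=104
R7=7-1=6
CMP R7, 4  (cmp 6,4)
JNZ start: taken
R3=M[104]=21
R3=21-12=9
R3=M[104]=21
R3=21^15=26
R3=M[104]=21
R3=21&3=1
R2=104+4=108
R7=6-1=5
CMP R7, 4  (cmp 5,4)
JNZ start: taken
R3=M[108]=22
R3=22-12=10
R3=M[108]=22
R3=22^15=25
R3=M[108]=22
R3=22&3=2
R2=108+4=112
R7=5-1=4
CMP R7, 4  (cmp 4,4)
JNZ start: not taken
STORE R3, [104] → M[104]=2
halt.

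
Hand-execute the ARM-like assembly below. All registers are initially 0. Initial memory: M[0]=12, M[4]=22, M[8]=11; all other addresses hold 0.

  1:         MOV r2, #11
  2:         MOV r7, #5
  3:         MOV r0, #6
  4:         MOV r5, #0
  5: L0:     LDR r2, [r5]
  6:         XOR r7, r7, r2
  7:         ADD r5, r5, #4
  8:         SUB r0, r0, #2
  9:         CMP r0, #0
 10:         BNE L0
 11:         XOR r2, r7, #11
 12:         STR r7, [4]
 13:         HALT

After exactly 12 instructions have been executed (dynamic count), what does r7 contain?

31

r2=11
r7=5
r0=6
r5=0
r2=M[0]=12
r7=5^12=9
r5=0+4=4
r0=6-2=4
CMP r0, #0  (cmp 4,0)
BNE L0: taken
r2=M[4]=22
r7=9^22=31
After step 12: r7 = 31.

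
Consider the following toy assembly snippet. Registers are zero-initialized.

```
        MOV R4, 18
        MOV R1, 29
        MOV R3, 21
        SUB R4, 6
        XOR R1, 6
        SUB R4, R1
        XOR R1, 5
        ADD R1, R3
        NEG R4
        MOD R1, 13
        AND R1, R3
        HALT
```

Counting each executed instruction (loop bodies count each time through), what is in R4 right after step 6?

MOV R4, 18 → R4=18
MOV R1, 29 → R1=29
MOV R3, 21 → R3=21
SUB R4, 6 → R4=18-6=12
XOR R1, 6 → R1=29^6=27
SUB R4, R1 → R4=12-27=-15
After step 6: R4 = -15.

-15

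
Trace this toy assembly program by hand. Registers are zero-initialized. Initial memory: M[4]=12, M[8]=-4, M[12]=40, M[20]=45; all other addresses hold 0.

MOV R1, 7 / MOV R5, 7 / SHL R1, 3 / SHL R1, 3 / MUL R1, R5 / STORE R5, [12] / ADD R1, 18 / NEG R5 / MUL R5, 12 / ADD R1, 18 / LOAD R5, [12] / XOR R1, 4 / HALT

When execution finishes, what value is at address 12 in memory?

after MOV R1, 7: R1=7
after MOV R5, 7: R5=7
after SHL R1, 3: R1=7<<3=56
after SHL R1, 3: R1=56<<3=448
after MUL R1, R5: R1=448*7=3136
STORE R5, [12] → M[12]=7
after ADD R1, 18: R1=3136+18=3154
after NEG R5: R5=-(7)=-7
after MUL R5, 12: R5=(-7)*12=-84
after ADD R1, 18: R1=3154+18=3172
after LOAD R5, [12]: R5=M[12]=7
after XOR R1, 4: R1=3172^4=3168
halt.

7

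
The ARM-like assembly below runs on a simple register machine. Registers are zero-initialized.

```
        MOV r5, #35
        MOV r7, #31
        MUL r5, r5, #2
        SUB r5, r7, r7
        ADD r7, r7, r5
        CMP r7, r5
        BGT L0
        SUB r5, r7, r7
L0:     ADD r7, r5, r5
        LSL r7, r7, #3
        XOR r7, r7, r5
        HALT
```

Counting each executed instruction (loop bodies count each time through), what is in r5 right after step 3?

r5=35
r7=31
r5=35*2=70
After step 3: r5 = 70.

70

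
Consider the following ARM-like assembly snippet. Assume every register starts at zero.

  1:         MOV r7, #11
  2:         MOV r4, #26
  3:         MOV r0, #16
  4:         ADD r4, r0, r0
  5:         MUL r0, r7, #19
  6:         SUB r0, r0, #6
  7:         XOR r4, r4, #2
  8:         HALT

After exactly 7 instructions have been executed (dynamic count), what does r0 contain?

MOV r7, #11 → r7=11
MOV r4, #26 → r4=26
MOV r0, #16 → r0=16
ADD r4, r0, r0 → r4=16+16=32
MUL r0, r7, #19 → r0=11*19=209
SUB r0, r0, #6 → r0=209-6=203
XOR r4, r4, #2 → r4=32^2=34
After step 7: r0 = 203.

203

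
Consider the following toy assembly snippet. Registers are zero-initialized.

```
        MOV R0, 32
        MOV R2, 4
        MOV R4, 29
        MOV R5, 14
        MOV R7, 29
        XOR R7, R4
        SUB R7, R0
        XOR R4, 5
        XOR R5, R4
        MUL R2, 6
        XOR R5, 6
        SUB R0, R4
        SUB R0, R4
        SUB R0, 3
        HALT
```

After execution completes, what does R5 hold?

16

R0=32
R2=4
R4=29
R5=14
R7=29
R7=29^29=0
R7=0-32=-32
R4=29^5=24
R5=14^24=22
R2=4*6=24
R5=22^6=16
R0=32-24=8
R0=8-24=-16
R0=(-16)-3=-19
halt.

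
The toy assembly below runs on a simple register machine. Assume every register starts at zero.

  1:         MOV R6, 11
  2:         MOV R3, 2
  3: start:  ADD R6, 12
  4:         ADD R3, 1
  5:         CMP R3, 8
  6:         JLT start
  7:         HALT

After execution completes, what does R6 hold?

83

after MOV R6, 11: R6=11
after MOV R3, 2: R3=2
after ADD R6, 12: R6=11+12=23
after ADD R3, 1: R3=2+1=3
CMP R3, 8  (cmp 3,8)
JLT start: taken
after ADD R6, 12: R6=23+12=35
after ADD R3, 1: R3=3+1=4
CMP R3, 8  (cmp 4,8)
JLT start: taken
after ADD R6, 12: R6=35+12=47
after ADD R3, 1: R3=4+1=5
CMP R3, 8  (cmp 5,8)
JLT start: taken
after ADD R6, 12: R6=47+12=59
after ADD R3, 1: R3=5+1=6
CMP R3, 8  (cmp 6,8)
JLT start: taken
after ADD R6, 12: R6=59+12=71
after ADD R3, 1: R3=6+1=7
CMP R3, 8  (cmp 7,8)
JLT start: taken
after ADD R6, 12: R6=71+12=83
after ADD R3, 1: R3=7+1=8
CMP R3, 8  (cmp 8,8)
JLT start: not taken
halt.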